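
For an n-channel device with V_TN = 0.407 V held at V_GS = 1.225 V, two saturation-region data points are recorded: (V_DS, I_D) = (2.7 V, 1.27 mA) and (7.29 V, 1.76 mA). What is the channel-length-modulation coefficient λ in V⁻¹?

λ = 0.109 V⁻¹

With V_GS fixed, I_D ∝ (1 + λ V_DS) in saturation, so I_D2/I_D1 = (1 + λ V_DS2)/(1 + λ V_DS1).
1.76/1.27 = 1.386 = (1 + 7.29 λ)/(1 + 2.7 λ).
Solving: λ (I_D1 V_DS2 − I_D2 V_DS1) = I_D2 − I_D1, so λ = (1.76 − 1.27) / (1.27 × 7.29 − 1.76 × 2.7) = 0.49 / 4.51 = 0.109 V⁻¹.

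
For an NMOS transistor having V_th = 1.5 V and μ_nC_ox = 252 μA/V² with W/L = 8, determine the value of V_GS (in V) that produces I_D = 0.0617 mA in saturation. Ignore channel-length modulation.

k_n = μ_nC_ox · (W/L) = 2.016 mA/V².
In saturation I_D = ½ k_n (V_GS − V_th)², so V_GS − V_th = √(2 I_D / k_n) = √(2 × 0.0617 / 2.016) = 0.247 V.
V_GS = 1.5 + 0.247 = 1.75 V.

V_GS = 1.75 V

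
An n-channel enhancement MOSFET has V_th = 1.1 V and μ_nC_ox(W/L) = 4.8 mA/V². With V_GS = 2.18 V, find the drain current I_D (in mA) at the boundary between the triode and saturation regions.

At the boundary V_DS = V_ov = V_GS − V_th = 2.18 − 1.1 = 1.08 V.
I_D = ½ k_n V_ov² = 0.5 × 4.8 × 1.08² = 2.8 mA.

I_D = 2.80 mA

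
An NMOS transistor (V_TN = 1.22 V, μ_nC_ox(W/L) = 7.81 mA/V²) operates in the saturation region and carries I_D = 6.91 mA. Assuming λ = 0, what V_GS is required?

V_GS = 2.55 V

In saturation I_D = ½ k_n (V_GS − V_TN)², so V_GS − V_TN = √(2 I_D / k_n) = √(2 × 6.91 / 7.81) = 1.33 V.
V_GS = 1.22 + 1.33 = 2.55 V.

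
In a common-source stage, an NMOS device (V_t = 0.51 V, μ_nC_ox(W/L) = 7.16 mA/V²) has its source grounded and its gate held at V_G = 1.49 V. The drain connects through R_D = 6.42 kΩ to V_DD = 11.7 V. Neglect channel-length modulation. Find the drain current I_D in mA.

V_GS = V_G = 1.49 V, so V_ov = 1.49 − 0.51 = 0.98 V.
Assume saturation: I_D = ½ k_n V_ov² = 0.5 × 7.16 × 0.98² = 3.44 mA, giving V_DS = V_DD − I_D R_D = 11.7 − 3.44 × 6.42 = -10.4 V.
But -10.4 V < V_ov = 0.98 V, so the device is actually in triode.
In triode I_D = k_n[V_ov V_DS − ½ V_DS²] and I_D = (V_DD − V_DS)/R_D. Equating: 23 V_DS² − 46.05 V_DS + 11.7 = 0, giving V_DS = 0.299 V (the root below V_ov).
I_D = (11.7 − 0.299) / 6.42 = 1.78 mA.

I_D = 1.78 mA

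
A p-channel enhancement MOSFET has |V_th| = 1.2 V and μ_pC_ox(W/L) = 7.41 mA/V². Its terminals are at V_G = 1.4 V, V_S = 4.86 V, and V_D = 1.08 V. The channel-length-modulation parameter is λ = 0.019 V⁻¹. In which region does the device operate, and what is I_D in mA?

V_SG = V_S − V_G = 4.86 − 1.4 = 3.46 V; V_SD = V_S − V_D = 4.86 − 1.08 = 3.78 V.
V_ov = V_SG − |V_th| = 3.46 − 1.2 = 2.26 V.
Since V_SD = 3.78 V ≥ V_ov = 2.26 V, the device is in saturation.
I_D = ½ k_p V_ov² (1 + λ V_SD) = 0.5 × 7.41 × 2.26² × (1 + 0.019 × 3.78) = 20.3 mA.

Saturation; I_D = 20.3 mA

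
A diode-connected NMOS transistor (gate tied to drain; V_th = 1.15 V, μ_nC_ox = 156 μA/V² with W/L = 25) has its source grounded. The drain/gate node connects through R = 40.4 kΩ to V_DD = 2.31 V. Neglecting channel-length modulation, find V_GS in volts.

V_GS = 1.27 V

With gate tied to drain, V_GS = V_DS ≥ V_GS − V_th, so the device is in saturation.
k_n = μ_nC_ox · (W/L) = 3.9 mA/V².
KCL at the drain: ½ k_n (V_GS − V_th)² = (V_DD − V_GS)/R.
Let x = V_GS − 1.15. Then 78.8 x² + x − 1.16 = 0, giving x = 0.115 V (positive root), so V_GS = 1.27 V.
I_D = (V_DD − V_GS)/R = (2.31 − 1.27) / 40.4 = 0.0259 mA.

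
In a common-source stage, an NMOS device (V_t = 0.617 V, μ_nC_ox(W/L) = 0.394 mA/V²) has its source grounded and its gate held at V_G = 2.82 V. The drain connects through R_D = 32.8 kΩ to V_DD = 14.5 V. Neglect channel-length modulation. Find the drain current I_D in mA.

V_GS = V_G = 2.82 V, so V_ov = 2.82 − 0.617 = 2.2 V.
Assume saturation: I_D = ½ k_n V_ov² = 0.5 × 0.394 × 2.2² = 0.956 mA, giving V_DS = V_DD − I_D R_D = 14.5 − 0.956 × 32.8 = -16.9 V.
But -16.9 V < V_ov = 2.2 V, so the device is actually in triode.
In triode I_D = k_n[V_ov V_DS − ½ V_DS²] and I_D = (V_DD − V_DS)/R_D. Equating: 6.46 V_DS² − 29.47 V_DS + 14.5 = 0, giving V_DS = 0.561 V (the root below V_ov).
I_D = (14.5 − 0.561) / 32.8 = 0.425 mA.

I_D = 0.425 mA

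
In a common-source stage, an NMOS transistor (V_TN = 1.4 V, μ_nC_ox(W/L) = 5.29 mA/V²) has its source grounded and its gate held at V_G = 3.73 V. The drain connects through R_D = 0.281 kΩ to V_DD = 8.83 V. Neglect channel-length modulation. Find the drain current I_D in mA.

V_GS = V_G = 3.73 V, so V_ov = 3.73 − 1.4 = 2.33 V.
Assume saturation: I_D = ½ k_n V_ov² = 0.5 × 5.29 × 2.33² = 14.4 mA, giving V_DS = V_DD − I_D R_D = 8.83 − 14.4 × 0.281 = 4.79 V.
V_DS = 4.79 V ≥ V_ov = 2.33 V, confirming saturation.

I_D = 14.4 mA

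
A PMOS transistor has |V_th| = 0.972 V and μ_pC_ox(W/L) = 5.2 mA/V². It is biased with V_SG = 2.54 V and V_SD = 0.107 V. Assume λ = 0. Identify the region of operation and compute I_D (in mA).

Triode; I_D = 0.843 mA

V_ov = V_SG − |V_th| = 2.54 − 0.972 = 1.57 V.
Since V_SD = 0.107 V < V_ov = 1.57 V, the device is in the triode region.
I_D = k_p [V_ov · V_SD − ½ V_SD²] = 5.2 × [1.57 × 0.107 − 0.5 × 0.107²] = 0.843 mA.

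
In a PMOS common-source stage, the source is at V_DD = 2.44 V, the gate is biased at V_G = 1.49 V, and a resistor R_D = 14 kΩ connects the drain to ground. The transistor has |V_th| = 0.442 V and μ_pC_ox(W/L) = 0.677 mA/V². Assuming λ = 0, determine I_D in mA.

I_D = 0.0874 mA

V_SG = V_DD − V_G = 2.44 − 1.49 = 0.95 V, so V_ov = 0.95 − 0.442 = 0.508 V.
Assume saturation: I_D = ½ k_p V_ov² = 0.5 × 0.677 × 0.508² = 0.0874 mA, giving V_SD = V_DD − I_D R_D = 2.44 − 0.0874 × 14 = 1.22 V.
V_SD = 1.22 V ≥ V_ov = 0.508 V, confirming saturation.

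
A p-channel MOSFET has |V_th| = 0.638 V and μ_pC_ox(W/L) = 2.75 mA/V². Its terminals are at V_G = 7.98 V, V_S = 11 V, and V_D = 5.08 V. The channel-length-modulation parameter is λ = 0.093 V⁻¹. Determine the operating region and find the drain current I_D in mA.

V_SG = V_S − V_G = 11 − 7.98 = 3.02 V; V_SD = V_S − V_D = 11 − 5.08 = 5.92 V.
V_ov = V_SG − |V_th| = 3.02 − 0.638 = 2.38 V.
Since V_SD = 5.92 V ≥ V_ov = 2.38 V, the device is in saturation.
I_D = ½ k_p V_ov² (1 + λ V_SD) = 0.5 × 2.75 × 2.38² × (1 + 0.093 × 5.92) = 12.1 mA.

Saturation; I_D = 12.1 mA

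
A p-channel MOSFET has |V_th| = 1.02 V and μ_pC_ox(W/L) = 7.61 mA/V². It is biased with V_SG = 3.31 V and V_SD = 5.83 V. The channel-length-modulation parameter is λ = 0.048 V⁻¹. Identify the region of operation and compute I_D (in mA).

V_ov = V_SG − |V_th| = 3.31 − 1.02 = 2.29 V.
Since V_SD = 5.83 V ≥ V_ov = 2.29 V, the device is in saturation.
I_D = ½ k_p V_ov² (1 + λ V_SD) = 0.5 × 7.61 × 2.29² × (1 + 0.048 × 5.83) = 25.5 mA.

Saturation; I_D = 25.5 mA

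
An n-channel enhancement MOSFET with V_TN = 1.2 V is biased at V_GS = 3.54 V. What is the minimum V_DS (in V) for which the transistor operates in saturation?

The boundary between triode and saturation is V_DS = V_GS − V_TN = V_ov.
V_ov = 3.54 − 1.2 = 2.34 V.

V_DS,sat = 2.34 V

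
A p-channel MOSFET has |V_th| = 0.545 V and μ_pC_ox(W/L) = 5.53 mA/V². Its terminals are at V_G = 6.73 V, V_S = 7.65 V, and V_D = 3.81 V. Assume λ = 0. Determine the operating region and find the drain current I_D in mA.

V_SG = V_S − V_G = 7.65 − 6.73 = 0.92 V; V_SD = V_S − V_D = 7.65 − 3.81 = 3.84 V.
V_ov = V_SG − |V_th| = 0.92 − 0.545 = 0.375 V.
Since V_SD = 3.84 V ≥ V_ov = 0.375 V, the device is in saturation.
I_D = ½ k_p V_ov² = 0.5 × 5.53 × 0.375² = 0.389 mA.

Saturation; I_D = 0.389 mA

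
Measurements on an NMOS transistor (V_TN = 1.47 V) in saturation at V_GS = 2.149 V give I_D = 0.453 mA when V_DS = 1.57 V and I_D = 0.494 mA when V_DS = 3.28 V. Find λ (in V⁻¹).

λ = 0.0577 V⁻¹

With V_GS fixed, I_D ∝ (1 + λ V_DS) in saturation, so I_D2/I_D1 = (1 + λ V_DS2)/(1 + λ V_DS1).
0.494/0.453 = 1.091 = (1 + 3.28 λ)/(1 + 1.57 λ).
Solving: λ (I_D1 V_DS2 − I_D2 V_DS1) = I_D2 − I_D1, so λ = (0.494 − 0.453) / (0.453 × 3.28 − 0.494 × 1.57) = 0.041 / 0.71 = 0.0577 V⁻¹.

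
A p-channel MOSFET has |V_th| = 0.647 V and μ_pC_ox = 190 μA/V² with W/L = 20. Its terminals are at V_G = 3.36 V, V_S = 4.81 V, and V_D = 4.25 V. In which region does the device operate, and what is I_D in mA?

V_SG = V_S − V_G = 4.81 − 3.36 = 1.45 V; V_SD = V_S − V_D = 4.81 − 4.25 = 0.56 V.
k_p = μ_pC_ox · (W/L) = 3.8 mA/V².
V_ov = V_SG − |V_th| = 1.45 − 0.647 = 0.803 V.
Since V_SD = 0.56 V < V_ov = 0.803 V, the device is in the triode region.
I_D = k_p [V_ov · V_SD − ½ V_SD²] = 3.8 × [0.803 × 0.56 − 0.5 × 0.56²] = 1.11 mA.

Triode; I_D = 1.11 mA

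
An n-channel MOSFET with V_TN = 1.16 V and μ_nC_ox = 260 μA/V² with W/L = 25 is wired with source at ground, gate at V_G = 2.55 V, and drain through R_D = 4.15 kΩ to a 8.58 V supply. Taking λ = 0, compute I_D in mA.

I_D = 2.01 mA

V_GS = V_G = 2.55 V, so V_ov = 2.55 − 1.16 = 1.39 V.
k_n = μ_nC_ox · (W/L) = 6.5 mA/V².
Assume saturation: I_D = ½ k_n V_ov² = 0.5 × 6.5 × 1.39² = 6.28 mA, giving V_DS = V_DD − I_D R_D = 8.58 − 6.28 × 4.15 = -17.5 V.
But -17.5 V < V_ov = 1.39 V, so the device is actually in triode.
In triode I_D = k_n[V_ov V_DS − ½ V_DS²] and I_D = (V_DD − V_DS)/R_D. Equating: 13.5 V_DS² − 38.5 V_DS + 8.58 = 0, giving V_DS = 0.244 V (the root below V_ov).
I_D = (8.58 − 0.244) / 4.15 = 2.01 mA.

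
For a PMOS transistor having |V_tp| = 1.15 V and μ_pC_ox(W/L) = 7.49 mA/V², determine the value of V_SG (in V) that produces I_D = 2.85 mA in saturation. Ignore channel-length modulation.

V_SG = 2.02 V

In saturation I_D = ½ k_p (V_SG − |V_tp|)², so V_SG − |V_tp| = √(2 I_D / k_p) = √(2 × 2.85 / 7.49) = 0.872 V.
V_SG = 1.15 + 0.872 = 2.02 V.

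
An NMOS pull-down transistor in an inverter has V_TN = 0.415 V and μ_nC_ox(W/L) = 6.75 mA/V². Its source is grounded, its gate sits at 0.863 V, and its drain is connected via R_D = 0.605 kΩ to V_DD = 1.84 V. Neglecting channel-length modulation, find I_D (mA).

V_GS = V_G = 0.863 V, so V_ov = 0.863 − 0.415 = 0.448 V.
Assume saturation: I_D = ½ k_n V_ov² = 0.5 × 6.75 × 0.448² = 0.677 mA, giving V_DS = V_DD − I_D R_D = 1.84 − 0.677 × 0.605 = 1.43 V.
V_DS = 1.43 V ≥ V_ov = 0.448 V, confirming saturation.

I_D = 0.677 mA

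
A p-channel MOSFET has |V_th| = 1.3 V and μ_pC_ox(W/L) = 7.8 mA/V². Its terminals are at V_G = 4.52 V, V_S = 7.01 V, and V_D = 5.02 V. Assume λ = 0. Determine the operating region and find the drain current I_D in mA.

Saturation; I_D = 5.52 mA

V_SG = V_S − V_G = 7.01 − 4.52 = 2.49 V; V_SD = V_S − V_D = 7.01 − 5.02 = 1.99 V.
V_ov = V_SG − |V_th| = 2.49 − 1.3 = 1.19 V.
Since V_SD = 1.99 V ≥ V_ov = 1.19 V, the device is in saturation.
I_D = ½ k_p V_ov² = 0.5 × 7.8 × 1.19² = 5.52 mA.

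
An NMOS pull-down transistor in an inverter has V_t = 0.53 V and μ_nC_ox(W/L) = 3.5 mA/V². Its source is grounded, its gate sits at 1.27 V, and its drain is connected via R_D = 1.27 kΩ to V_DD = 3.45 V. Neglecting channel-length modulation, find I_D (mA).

I_D = 0.958 mA

V_GS = V_G = 1.27 V, so V_ov = 1.27 − 0.53 = 0.74 V.
Assume saturation: I_D = ½ k_n V_ov² = 0.5 × 3.5 × 0.74² = 0.958 mA, giving V_DS = V_DD − I_D R_D = 3.45 − 0.958 × 1.27 = 2.23 V.
V_DS = 2.23 V ≥ V_ov = 0.74 V, confirming saturation.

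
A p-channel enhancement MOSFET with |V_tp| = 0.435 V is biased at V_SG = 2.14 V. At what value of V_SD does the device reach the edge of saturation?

The boundary between triode and saturation is V_SD = V_SG − |V_tp| = V_ov.
V_ov = 2.14 − 0.435 = 1.71 V.

V_SD,sat = 1.71 V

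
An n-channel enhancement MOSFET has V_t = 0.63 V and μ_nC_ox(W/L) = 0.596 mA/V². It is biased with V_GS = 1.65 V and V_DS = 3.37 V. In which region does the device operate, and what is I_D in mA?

Saturation; I_D = 0.310 mA

V_ov = V_GS − V_t = 1.65 − 0.63 = 1.02 V.
Since V_DS = 3.37 V ≥ V_ov = 1.02 V, the device is in saturation.
I_D = ½ k_n V_ov² = 0.5 × 0.596 × 1.02² = 0.31 mA.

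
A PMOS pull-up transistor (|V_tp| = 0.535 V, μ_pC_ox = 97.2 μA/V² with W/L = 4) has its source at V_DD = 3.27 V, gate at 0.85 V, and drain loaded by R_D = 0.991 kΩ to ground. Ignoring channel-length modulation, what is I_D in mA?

V_SG = V_DD − V_G = 3.27 − 0.85 = 2.42 V, so V_ov = 2.42 − 0.535 = 1.88 V.
k_p = μ_pC_ox · (W/L) = 0.3888 mA/V².
Assume saturation: I_D = ½ k_p V_ov² = 0.5 × 0.3888 × 1.88² = 0.691 mA, giving V_SD = V_DD − I_D R_D = 3.27 − 0.691 × 0.991 = 2.59 V.
V_SD = 2.59 V ≥ V_ov = 1.88 V, confirming saturation.

I_D = 0.691 mA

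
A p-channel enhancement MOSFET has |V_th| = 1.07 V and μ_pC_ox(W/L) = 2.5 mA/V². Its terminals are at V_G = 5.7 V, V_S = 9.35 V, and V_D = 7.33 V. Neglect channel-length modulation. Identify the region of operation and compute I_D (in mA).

Triode; I_D = 7.93 mA

V_SG = V_S − V_G = 9.35 − 5.7 = 3.65 V; V_SD = V_S − V_D = 9.35 − 7.33 = 2.02 V.
V_ov = V_SG − |V_th| = 3.65 − 1.07 = 2.58 V.
Since V_SD = 2.02 V < V_ov = 2.58 V, the device is in the triode region.
I_D = k_p [V_ov · V_SD − ½ V_SD²] = 2.5 × [2.58 × 2.02 − 0.5 × 2.02²] = 7.93 mA.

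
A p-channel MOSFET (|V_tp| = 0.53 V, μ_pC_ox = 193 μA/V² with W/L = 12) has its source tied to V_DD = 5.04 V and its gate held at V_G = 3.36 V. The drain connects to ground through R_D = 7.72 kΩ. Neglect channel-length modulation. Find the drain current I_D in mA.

I_D = 0.619 mA

V_SG = V_DD − V_G = 5.04 − 3.36 = 1.68 V, so V_ov = 1.68 − 0.53 = 1.15 V.
k_p = μ_pC_ox · (W/L) = 2.316 mA/V².
Assume saturation: I_D = ½ k_p V_ov² = 0.5 × 2.316 × 1.15² = 1.53 mA, giving V_SD = V_DD − I_D R_D = 5.04 − 1.53 × 7.72 = -6.78 V.
But -6.78 V < V_ov = 1.15 V, so the device is actually in triode.
In triode I_D = k_p[V_ov V_SD − ½ V_SD²] and I_D = (V_DD − V_SD)/R_D. Equating: 8.94 V_SD² − 21.56 V_SD + 5.04 = 0, giving V_SD = 0.262 V (the root below V_ov).
I_D = (5.04 − 0.262) / 7.72 = 0.619 mA.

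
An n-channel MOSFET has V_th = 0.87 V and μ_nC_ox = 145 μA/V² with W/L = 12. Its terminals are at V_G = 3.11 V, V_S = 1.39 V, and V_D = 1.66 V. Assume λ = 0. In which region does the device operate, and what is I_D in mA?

Triode; I_D = 0.336 mA

V_GS = V_G − V_S = 3.11 − 1.39 = 1.72 V; V_DS = V_D − V_S = 1.66 − 1.39 = 0.27 V.
k_n = μ_nC_ox · (W/L) = 1.74 mA/V².
V_ov = V_GS − V_th = 1.72 − 0.87 = 0.85 V.
Since V_DS = 0.27 V < V_ov = 0.85 V, the device is in the triode region.
I_D = k_n [V_ov · V_DS − ½ V_DS²] = 1.74 × [0.85 × 0.27 − 0.5 × 0.27²] = 0.336 mA.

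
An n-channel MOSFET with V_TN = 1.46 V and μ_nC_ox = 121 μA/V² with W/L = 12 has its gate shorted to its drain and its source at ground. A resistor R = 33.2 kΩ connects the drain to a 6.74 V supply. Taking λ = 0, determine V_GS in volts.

With gate tied to drain, V_GS = V_DS ≥ V_GS − V_TN, so the device is in saturation.
k_n = μ_nC_ox · (W/L) = 1.452 mA/V².
KCL at the drain: ½ k_n (V_GS − V_TN)² = (V_DD − V_GS)/R.
Let x = V_GS − 1.46. Then 24.1 x² + x − 5.28 = 0, giving x = 0.448 V (positive root), so V_GS = 1.91 V.
I_D = (V_DD − V_GS)/R = (6.74 − 1.91) / 33.2 = 0.146 mA.

V_GS = 1.91 V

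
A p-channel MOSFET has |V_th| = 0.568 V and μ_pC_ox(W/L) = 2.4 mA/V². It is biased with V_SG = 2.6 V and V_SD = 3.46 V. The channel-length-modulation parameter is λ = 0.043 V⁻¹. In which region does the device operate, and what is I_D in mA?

V_ov = V_SG − |V_th| = 2.6 − 0.568 = 2.03 V.
Since V_SD = 3.46 V ≥ V_ov = 2.03 V, the device is in saturation.
I_D = ½ k_p V_ov² (1 + λ V_SD) = 0.5 × 2.4 × 2.03² × (1 + 0.043 × 3.46) = 5.69 mA.

Saturation; I_D = 5.69 mA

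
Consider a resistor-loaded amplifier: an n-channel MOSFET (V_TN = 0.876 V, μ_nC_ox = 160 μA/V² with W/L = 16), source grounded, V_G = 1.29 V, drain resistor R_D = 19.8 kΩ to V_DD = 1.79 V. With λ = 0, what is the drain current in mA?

I_D = 0.0858 mA

V_GS = V_G = 1.29 V, so V_ov = 1.29 − 0.876 = 0.414 V.
k_n = μ_nC_ox · (W/L) = 2.56 mA/V².
Assume saturation: I_D = ½ k_n V_ov² = 0.5 × 2.56 × 0.414² = 0.219 mA, giving V_DS = V_DD − I_D R_D = 1.79 − 0.219 × 19.8 = -2.55 V.
But -2.55 V < V_ov = 0.414 V, so the device is actually in triode.
In triode I_D = k_n[V_ov V_DS − ½ V_DS²] and I_D = (V_DD − V_DS)/R_D. Equating: 25.3 V_DS² − 21.98 V_DS + 1.79 = 0, giving V_DS = 0.091 V (the root below V_ov).
I_D = (1.79 − 0.091) / 19.8 = 0.0858 mA.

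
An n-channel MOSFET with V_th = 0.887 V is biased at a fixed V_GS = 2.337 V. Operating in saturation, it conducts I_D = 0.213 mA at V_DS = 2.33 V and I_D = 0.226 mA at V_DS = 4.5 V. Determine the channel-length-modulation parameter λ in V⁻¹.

λ = 0.0301 V⁻¹

With V_GS fixed, I_D ∝ (1 + λ V_DS) in saturation, so I_D2/I_D1 = (1 + λ V_DS2)/(1 + λ V_DS1).
0.226/0.213 = 1.061 = (1 + 4.5 λ)/(1 + 2.33 λ).
Solving: λ (I_D1 V_DS2 − I_D2 V_DS1) = I_D2 − I_D1, so λ = (0.226 − 0.213) / (0.213 × 4.5 − 0.226 × 2.33) = 0.013 / 0.432 = 0.0301 V⁻¹.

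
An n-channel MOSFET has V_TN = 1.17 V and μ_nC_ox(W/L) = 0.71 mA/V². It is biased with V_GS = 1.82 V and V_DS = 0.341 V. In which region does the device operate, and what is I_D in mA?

V_ov = V_GS − V_TN = 1.82 − 1.17 = 0.65 V.
Since V_DS = 0.341 V < V_ov = 0.65 V, the device is in the triode region.
I_D = k_n [V_ov · V_DS − ½ V_DS²] = 0.71 × [0.65 × 0.341 − 0.5 × 0.341²] = 0.116 mA.

Triode; I_D = 0.116 mA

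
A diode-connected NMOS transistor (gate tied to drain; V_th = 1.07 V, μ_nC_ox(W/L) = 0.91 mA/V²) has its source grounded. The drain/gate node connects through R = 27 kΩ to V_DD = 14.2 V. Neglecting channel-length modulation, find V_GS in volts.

V_GS = 2.06 V

With gate tied to drain, V_GS = V_DS ≥ V_GS − V_th, so the device is in saturation.
KCL at the drain: ½ k_n (V_GS − V_th)² = (V_DD − V_GS)/R.
Let x = V_GS − 1.07. Then 12.3 x² + x − 13.13 = 0, giving x = 0.994 V (positive root), so V_GS = 2.06 V.
I_D = (V_DD − V_GS)/R = (14.2 − 2.06) / 27 = 0.449 mA.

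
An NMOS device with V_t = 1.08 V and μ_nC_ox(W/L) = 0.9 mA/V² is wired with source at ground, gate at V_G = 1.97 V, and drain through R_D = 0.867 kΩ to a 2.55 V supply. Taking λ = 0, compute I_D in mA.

I_D = 0.356 mA

V_GS = V_G = 1.97 V, so V_ov = 1.97 − 1.08 = 0.89 V.
Assume saturation: I_D = ½ k_n V_ov² = 0.5 × 0.9 × 0.89² = 0.356 mA, giving V_DS = V_DD − I_D R_D = 2.55 − 0.356 × 0.867 = 2.24 V.
V_DS = 2.24 V ≥ V_ov = 0.89 V, confirming saturation.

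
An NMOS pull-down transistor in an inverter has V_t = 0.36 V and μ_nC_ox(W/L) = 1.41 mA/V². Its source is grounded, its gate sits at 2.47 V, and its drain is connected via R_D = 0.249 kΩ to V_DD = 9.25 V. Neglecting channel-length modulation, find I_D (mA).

V_GS = V_G = 2.47 V, so V_ov = 2.47 − 0.36 = 2.11 V.
Assume saturation: I_D = ½ k_n V_ov² = 0.5 × 1.41 × 2.11² = 3.14 mA, giving V_DS = V_DD − I_D R_D = 9.25 − 3.14 × 0.249 = 8.47 V.
V_DS = 8.47 V ≥ V_ov = 2.11 V, confirming saturation.

I_D = 3.14 mA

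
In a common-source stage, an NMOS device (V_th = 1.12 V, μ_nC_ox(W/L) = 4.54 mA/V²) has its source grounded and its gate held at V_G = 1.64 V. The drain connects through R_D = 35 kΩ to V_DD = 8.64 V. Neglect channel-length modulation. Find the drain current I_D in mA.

V_GS = V_G = 1.64 V, so V_ov = 1.64 − 1.12 = 0.52 V.
Assume saturation: I_D = ½ k_n V_ov² = 0.5 × 4.54 × 0.52² = 0.614 mA, giving V_DS = V_DD − I_D R_D = 8.64 − 0.614 × 35 = -12.8 V.
But -12.8 V < V_ov = 0.52 V, so the device is actually in triode.
In triode I_D = k_n[V_ov V_DS − ½ V_DS²] and I_D = (V_DD − V_DS)/R_D. Equating: 79.5 V_DS² − 83.63 V_DS + 8.64 = 0, giving V_DS = 0.116 V (the root below V_ov).
I_D = (8.64 − 0.116) / 35 = 0.244 mA.

I_D = 0.244 mA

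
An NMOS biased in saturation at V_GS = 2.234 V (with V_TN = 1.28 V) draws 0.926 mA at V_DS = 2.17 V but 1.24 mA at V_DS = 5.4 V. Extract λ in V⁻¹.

λ = 0.136 V⁻¹

With V_GS fixed, I_D ∝ (1 + λ V_DS) in saturation, so I_D2/I_D1 = (1 + λ V_DS2)/(1 + λ V_DS1).
1.24/0.926 = 1.339 = (1 + 5.4 λ)/(1 + 2.17 λ).
Solving: λ (I_D1 V_DS2 − I_D2 V_DS1) = I_D2 − I_D1, so λ = (1.24 − 0.926) / (0.926 × 5.4 − 1.24 × 2.17) = 0.314 / 2.31 = 0.136 V⁻¹.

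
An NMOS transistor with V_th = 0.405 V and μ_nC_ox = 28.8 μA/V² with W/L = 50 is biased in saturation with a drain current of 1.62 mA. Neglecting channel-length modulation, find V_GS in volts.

k_n = μ_nC_ox · (W/L) = 1.44 mA/V².
In saturation I_D = ½ k_n (V_GS − V_th)², so V_GS − V_th = √(2 I_D / k_n) = √(2 × 1.62 / 1.44) = 1.5 V.
V_GS = 0.405 + 1.5 = 1.91 V.

V_GS = 1.91 V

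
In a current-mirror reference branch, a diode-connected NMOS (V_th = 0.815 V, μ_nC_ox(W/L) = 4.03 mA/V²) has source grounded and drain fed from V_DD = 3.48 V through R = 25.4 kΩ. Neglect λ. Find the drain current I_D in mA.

I_D = 0.0963 mA

With gate tied to drain, V_GS = V_DS ≥ V_GS − V_th, so the device is in saturation.
KCL at the drain: ½ k_n (V_GS − V_th)² = (V_DD − V_GS)/R.
Let x = V_GS − 0.815. Then 51.2 x² + x − 2.665 = 0, giving x = 0.219 V (positive root), so V_GS = 1.03 V.
I_D = (V_DD − V_GS)/R = (3.48 − 1.03) / 25.4 = 0.0963 mA.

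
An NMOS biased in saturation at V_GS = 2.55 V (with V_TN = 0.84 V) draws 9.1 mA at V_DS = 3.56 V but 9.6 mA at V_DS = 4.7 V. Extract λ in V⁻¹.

With V_GS fixed, I_D ∝ (1 + λ V_DS) in saturation, so I_D2/I_D1 = (1 + λ V_DS2)/(1 + λ V_DS1).
9.6/9.1 = 1.055 = (1 + 4.7 λ)/(1 + 3.56 λ).
Solving: λ (I_D1 V_DS2 − I_D2 V_DS1) = I_D2 − I_D1, so λ = (9.6 − 9.1) / (9.1 × 4.7 − 9.6 × 3.56) = 0.5 / 8.59 = 0.0582 V⁻¹.

λ = 0.0582 V⁻¹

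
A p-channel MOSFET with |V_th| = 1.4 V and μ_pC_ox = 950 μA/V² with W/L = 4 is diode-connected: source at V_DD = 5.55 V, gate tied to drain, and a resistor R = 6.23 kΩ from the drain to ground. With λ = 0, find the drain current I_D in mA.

With gate tied to drain, V_SG = V_SD ≥ V_SG − |V_th|, so the device is in saturation.
k_p = μ_pC_ox · (W/L) = 3.8 mA/V².
KCL at the drain: ½ k_p (V_SG − |V_th|)² = (V_DD − V_SG)/R.
Let x = V_SG − 1.4. Then 11.8 x² + x − 4.15 = 0, giving x = 0.551 V (positive root), so V_SG = 1.95 V.
I_D = (V_DD − V_SG)/R = (5.55 − 1.95) / 6.23 = 0.578 mA.

I_D = 0.578 mA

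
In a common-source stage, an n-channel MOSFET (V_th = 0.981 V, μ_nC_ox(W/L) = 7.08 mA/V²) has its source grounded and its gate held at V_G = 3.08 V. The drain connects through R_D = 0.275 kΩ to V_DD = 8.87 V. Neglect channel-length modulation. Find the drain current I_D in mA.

I_D = 15.6 mA

V_GS = V_G = 3.08 V, so V_ov = 3.08 − 0.981 = 2.1 V.
Assume saturation: I_D = ½ k_n V_ov² = 0.5 × 7.08 × 2.1² = 15.6 mA, giving V_DS = V_DD − I_D R_D = 8.87 − 15.6 × 0.275 = 4.58 V.
V_DS = 4.58 V ≥ V_ov = 2.1 V, confirming saturation.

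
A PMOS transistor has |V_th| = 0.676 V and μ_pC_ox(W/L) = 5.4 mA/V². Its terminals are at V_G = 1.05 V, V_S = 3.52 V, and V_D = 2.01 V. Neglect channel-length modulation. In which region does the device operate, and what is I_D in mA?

Triode; I_D = 8.47 mA

V_SG = V_S − V_G = 3.52 − 1.05 = 2.47 V; V_SD = V_S − V_D = 3.52 − 2.01 = 1.51 V.
V_ov = V_SG − |V_th| = 2.47 − 0.676 = 1.79 V.
Since V_SD = 1.51 V < V_ov = 1.79 V, the device is in the triode region.
I_D = k_p [V_ov · V_SD − ½ V_SD²] = 5.4 × [1.79 × 1.51 − 0.5 × 1.51²] = 8.47 mA.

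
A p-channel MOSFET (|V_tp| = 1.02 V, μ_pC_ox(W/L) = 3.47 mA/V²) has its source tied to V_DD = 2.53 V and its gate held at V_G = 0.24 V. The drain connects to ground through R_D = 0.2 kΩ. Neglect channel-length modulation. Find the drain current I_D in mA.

I_D = 2.80 mA

V_SG = V_DD − V_G = 2.53 − 0.24 = 2.29 V, so V_ov = 2.29 − 1.02 = 1.27 V.
Assume saturation: I_D = ½ k_p V_ov² = 0.5 × 3.47 × 1.27² = 2.8 mA, giving V_SD = V_DD − I_D R_D = 2.53 − 2.8 × 0.2 = 1.97 V.
V_SD = 1.97 V ≥ V_ov = 1.27 V, confirming saturation.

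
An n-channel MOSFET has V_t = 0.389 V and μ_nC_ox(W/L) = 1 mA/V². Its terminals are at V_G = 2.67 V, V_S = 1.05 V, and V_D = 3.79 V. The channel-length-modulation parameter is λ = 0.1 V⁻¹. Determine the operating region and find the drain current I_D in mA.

Saturation; I_D = 0.965 mA

V_GS = V_G − V_S = 2.67 − 1.05 = 1.62 V; V_DS = V_D − V_S = 3.79 − 1.05 = 2.74 V.
V_ov = V_GS − V_t = 1.62 − 0.389 = 1.23 V.
Since V_DS = 2.74 V ≥ V_ov = 1.23 V, the device is in saturation.
I_D = ½ k_n V_ov² (1 + λ V_DS) = 0.5 × 1 × 1.23² × (1 + 0.1 × 2.74) = 0.965 mA.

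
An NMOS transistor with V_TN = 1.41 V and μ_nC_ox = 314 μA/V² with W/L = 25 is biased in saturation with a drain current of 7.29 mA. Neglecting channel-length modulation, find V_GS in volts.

k_n = μ_nC_ox · (W/L) = 7.85 mA/V².
In saturation I_D = ½ k_n (V_GS − V_TN)², so V_GS − V_TN = √(2 I_D / k_n) = √(2 × 7.29 / 7.85) = 1.36 V.
V_GS = 1.41 + 1.36 = 2.77 V.

V_GS = 2.77 V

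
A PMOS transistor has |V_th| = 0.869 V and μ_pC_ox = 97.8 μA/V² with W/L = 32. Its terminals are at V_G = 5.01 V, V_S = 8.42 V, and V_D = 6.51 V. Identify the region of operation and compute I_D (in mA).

Triode; I_D = 9.48 mA

V_SG = V_S − V_G = 8.42 − 5.01 = 3.41 V; V_SD = V_S − V_D = 8.42 − 6.51 = 1.91 V.
k_p = μ_pC_ox · (W/L) = 3.13 mA/V².
V_ov = V_SG − |V_th| = 3.41 − 0.869 = 2.54 V.
Since V_SD = 1.91 V < V_ov = 2.54 V, the device is in the triode region.
I_D = k_p [V_ov · V_SD − ½ V_SD²] = 3.13 × [2.54 × 1.91 − 0.5 × 1.91²] = 9.48 mA.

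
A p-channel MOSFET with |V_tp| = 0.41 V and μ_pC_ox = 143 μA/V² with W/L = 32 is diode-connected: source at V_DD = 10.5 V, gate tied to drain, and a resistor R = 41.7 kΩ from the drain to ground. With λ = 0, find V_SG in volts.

V_SG = 0.730 V

With gate tied to drain, V_SG = V_SD ≥ V_SG − |V_tp|, so the device is in saturation.
k_p = μ_pC_ox · (W/L) = 4.576 mA/V².
KCL at the drain: ½ k_p (V_SG − |V_tp|)² = (V_DD − V_SG)/R.
Let x = V_SG − 0.41. Then 95.4 x² + x − 10.09 = 0, giving x = 0.32 V (positive root), so V_SG = 0.73 V.
I_D = (V_DD − V_SG)/R = (10.5 − 0.73) / 41.7 = 0.234 mA.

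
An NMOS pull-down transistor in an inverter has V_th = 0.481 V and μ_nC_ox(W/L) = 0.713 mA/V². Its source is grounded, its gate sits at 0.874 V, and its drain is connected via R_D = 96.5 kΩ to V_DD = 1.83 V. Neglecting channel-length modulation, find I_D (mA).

I_D = 0.0182 mA

V_GS = V_G = 0.874 V, so V_ov = 0.874 − 0.481 = 0.393 V.
Assume saturation: I_D = ½ k_n V_ov² = 0.5 × 0.713 × 0.393² = 0.0551 mA, giving V_DS = V_DD − I_D R_D = 1.83 − 0.0551 × 96.5 = -3.48 V.
But -3.48 V < V_ov = 0.393 V, so the device is actually in triode.
In triode I_D = k_n[V_ov V_DS − ½ V_DS²] and I_D = (V_DD − V_DS)/R_D. Equating: 34.4 V_DS² − 28.04 V_DS + 1.83 = 0, giving V_DS = 0.0715 V (the root below V_ov).
I_D = (1.83 − 0.0715) / 96.5 = 0.0182 mA.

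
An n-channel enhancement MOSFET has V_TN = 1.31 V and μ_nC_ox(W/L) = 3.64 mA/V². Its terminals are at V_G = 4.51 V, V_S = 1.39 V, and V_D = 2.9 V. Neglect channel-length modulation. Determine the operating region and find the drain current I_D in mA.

Triode; I_D = 5.80 mA

V_GS = V_G − V_S = 4.51 − 1.39 = 3.12 V; V_DS = V_D − V_S = 2.9 − 1.39 = 1.51 V.
V_ov = V_GS − V_TN = 3.12 − 1.31 = 1.81 V.
Since V_DS = 1.51 V < V_ov = 1.81 V, the device is in the triode region.
I_D = k_n [V_ov · V_DS − ½ V_DS²] = 3.64 × [1.81 × 1.51 − 0.5 × 1.51²] = 5.8 mA.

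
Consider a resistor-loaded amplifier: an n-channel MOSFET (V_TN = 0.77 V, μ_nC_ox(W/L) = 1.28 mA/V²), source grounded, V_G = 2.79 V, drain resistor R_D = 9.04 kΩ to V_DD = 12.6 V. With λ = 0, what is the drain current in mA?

V_GS = V_G = 2.79 V, so V_ov = 2.79 − 0.77 = 2.02 V.
Assume saturation: I_D = ½ k_n V_ov² = 0.5 × 1.28 × 2.02² = 2.61 mA, giving V_DS = V_DD − I_D R_D = 12.6 − 2.61 × 9.04 = -11 V.
But -11 V < V_ov = 2.02 V, so the device is actually in triode.
In triode I_D = k_n[V_ov V_DS − ½ V_DS²] and I_D = (V_DD − V_DS)/R_D. Equating: 5.79 V_DS² − 24.37 V_DS + 12.6 = 0, giving V_DS = 0.603 V (the root below V_ov).
I_D = (12.6 − 0.603) / 9.04 = 1.33 mA.

I_D = 1.33 mA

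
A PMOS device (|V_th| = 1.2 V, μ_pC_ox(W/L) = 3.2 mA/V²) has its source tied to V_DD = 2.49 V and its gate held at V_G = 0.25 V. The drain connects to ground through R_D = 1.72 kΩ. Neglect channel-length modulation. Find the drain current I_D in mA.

V_SG = V_DD − V_G = 2.49 − 0.25 = 2.24 V, so V_ov = 2.24 − 1.2 = 1.04 V.
Assume saturation: I_D = ½ k_p V_ov² = 0.5 × 3.2 × 1.04² = 1.73 mA, giving V_SD = V_DD − I_D R_D = 2.49 − 1.73 × 1.72 = -0.487 V.
But -0.487 V < V_ov = 1.04 V, so the device is actually in triode.
In triode I_D = k_p[V_ov V_SD − ½ V_SD²] and I_D = (V_DD − V_SD)/R_D. Equating: 2.75 V_SD² − 6.724 V_SD + 2.49 = 0, giving V_SD = 0.455 V (the root below V_ov).
I_D = (2.49 − 0.455) / 1.72 = 1.18 mA.

I_D = 1.18 mA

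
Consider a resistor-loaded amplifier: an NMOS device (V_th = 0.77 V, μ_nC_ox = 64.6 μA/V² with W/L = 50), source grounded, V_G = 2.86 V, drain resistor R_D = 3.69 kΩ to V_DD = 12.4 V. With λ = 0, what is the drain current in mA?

I_D = 3.21 mA

V_GS = V_G = 2.86 V, so V_ov = 2.86 − 0.77 = 2.09 V.
k_n = μ_nC_ox · (W/L) = 3.23 mA/V².
Assume saturation: I_D = ½ k_n V_ov² = 0.5 × 3.23 × 2.09² = 7.05 mA, giving V_DS = V_DD − I_D R_D = 12.4 − 7.05 × 3.69 = -13.6 V.
But -13.6 V < V_ov = 2.09 V, so the device is actually in triode.
In triode I_D = k_n[V_ov V_DS − ½ V_DS²] and I_D = (V_DD − V_DS)/R_D. Equating: 5.96 V_DS² − 25.91 V_DS + 12.4 = 0, giving V_DS = 0.548 V (the root below V_ov).
I_D = (12.4 − 0.548) / 3.69 = 3.21 mA.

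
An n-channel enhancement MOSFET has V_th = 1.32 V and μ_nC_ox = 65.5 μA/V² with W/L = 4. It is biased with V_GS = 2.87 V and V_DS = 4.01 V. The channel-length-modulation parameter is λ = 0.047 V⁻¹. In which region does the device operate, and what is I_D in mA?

Saturation; I_D = 0.374 mA

k_n = μ_nC_ox · (W/L) = 0.262 mA/V².
V_ov = V_GS − V_th = 2.87 − 1.32 = 1.55 V.
Since V_DS = 4.01 V ≥ V_ov = 1.55 V, the device is in saturation.
I_D = ½ k_n V_ov² (1 + λ V_DS) = 0.5 × 0.262 × 1.55² × (1 + 0.047 × 4.01) = 0.374 mA.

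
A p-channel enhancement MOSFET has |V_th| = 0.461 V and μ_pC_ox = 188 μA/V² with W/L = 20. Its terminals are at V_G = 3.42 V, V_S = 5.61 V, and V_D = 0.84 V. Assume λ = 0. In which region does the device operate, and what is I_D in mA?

Saturation; I_D = 5.62 mA

V_SG = V_S − V_G = 5.61 − 3.42 = 2.19 V; V_SD = V_S − V_D = 5.61 − 0.84 = 4.77 V.
k_p = μ_pC_ox · (W/L) = 3.76 mA/V².
V_ov = V_SG − |V_th| = 2.19 − 0.461 = 1.73 V.
Since V_SD = 4.77 V ≥ V_ov = 1.73 V, the device is in saturation.
I_D = ½ k_p V_ov² = 0.5 × 3.76 × 1.73² = 5.62 mA.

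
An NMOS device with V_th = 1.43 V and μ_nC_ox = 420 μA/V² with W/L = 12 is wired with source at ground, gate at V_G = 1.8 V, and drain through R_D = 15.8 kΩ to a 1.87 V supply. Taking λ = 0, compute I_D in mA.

V_GS = V_G = 1.8 V, so V_ov = 1.8 − 1.43 = 0.37 V.
k_n = μ_nC_ox · (W/L) = 5.04 mA/V².
Assume saturation: I_D = ½ k_n V_ov² = 0.5 × 5.04 × 0.37² = 0.345 mA, giving V_DS = V_DD − I_D R_D = 1.87 − 0.345 × 15.8 = -3.58 V.
But -3.58 V < V_ov = 0.37 V, so the device is actually in triode.
In triode I_D = k_n[V_ov V_DS − ½ V_DS²] and I_D = (V_DD − V_DS)/R_D. Equating: 39.8 V_DS² − 30.46 V_DS + 1.87 = 0, giving V_DS = 0.0673 V (the root below V_ov).
I_D = (1.87 − 0.0673) / 15.8 = 0.114 mA.

I_D = 0.114 mA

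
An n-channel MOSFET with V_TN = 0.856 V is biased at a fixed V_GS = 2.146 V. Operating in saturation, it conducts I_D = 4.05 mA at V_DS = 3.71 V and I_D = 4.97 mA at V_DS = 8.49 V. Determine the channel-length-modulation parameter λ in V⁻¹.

λ = 0.0577 V⁻¹

With V_GS fixed, I_D ∝ (1 + λ V_DS) in saturation, so I_D2/I_D1 = (1 + λ V_DS2)/(1 + λ V_DS1).
4.97/4.05 = 1.227 = (1 + 8.49 λ)/(1 + 3.71 λ).
Solving: λ (I_D1 V_DS2 − I_D2 V_DS1) = I_D2 − I_D1, so λ = (4.97 − 4.05) / (4.05 × 8.49 − 4.97 × 3.71) = 0.92 / 15.9 = 0.0577 V⁻¹.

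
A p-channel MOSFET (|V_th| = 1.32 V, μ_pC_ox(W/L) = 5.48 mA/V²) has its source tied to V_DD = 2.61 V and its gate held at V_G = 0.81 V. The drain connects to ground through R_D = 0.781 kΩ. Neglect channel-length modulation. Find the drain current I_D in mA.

V_SG = V_DD − V_G = 2.61 − 0.81 = 1.8 V, so V_ov = 1.8 − 1.32 = 0.48 V.
Assume saturation: I_D = ½ k_p V_ov² = 0.5 × 5.48 × 0.48² = 0.631 mA, giving V_SD = V_DD − I_D R_D = 2.61 − 0.631 × 0.781 = 2.12 V.
V_SD = 2.12 V ≥ V_ov = 0.48 V, confirming saturation.

I_D = 0.631 mA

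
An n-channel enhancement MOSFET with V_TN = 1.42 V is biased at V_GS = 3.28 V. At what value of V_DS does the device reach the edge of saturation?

V_DS,sat = 1.86 V

The boundary between triode and saturation is V_DS = V_GS − V_TN = V_ov.
V_ov = 3.28 − 1.42 = 1.86 V.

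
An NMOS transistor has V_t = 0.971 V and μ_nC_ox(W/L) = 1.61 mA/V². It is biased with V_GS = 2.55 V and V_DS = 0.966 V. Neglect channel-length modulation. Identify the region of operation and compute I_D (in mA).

Triode; I_D = 1.70 mA

V_ov = V_GS − V_t = 2.55 − 0.971 = 1.58 V.
Since V_DS = 0.966 V < V_ov = 1.58 V, the device is in the triode region.
I_D = k_n [V_ov · V_DS − ½ V_DS²] = 1.61 × [1.58 × 0.966 − 0.5 × 0.966²] = 1.7 mA.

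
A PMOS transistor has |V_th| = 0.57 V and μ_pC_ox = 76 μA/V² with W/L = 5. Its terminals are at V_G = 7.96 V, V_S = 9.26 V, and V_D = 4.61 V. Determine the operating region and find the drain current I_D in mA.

Saturation; I_D = 0.101 mA

V_SG = V_S − V_G = 9.26 − 7.96 = 1.3 V; V_SD = V_S − V_D = 9.26 − 4.61 = 4.65 V.
k_p = μ_pC_ox · (W/L) = 0.38 mA/V².
V_ov = V_SG − |V_th| = 1.3 − 0.57 = 0.73 V.
Since V_SD = 4.65 V ≥ V_ov = 0.73 V, the device is in saturation.
I_D = ½ k_p V_ov² = 0.5 × 0.38 × 0.73² = 0.101 mA.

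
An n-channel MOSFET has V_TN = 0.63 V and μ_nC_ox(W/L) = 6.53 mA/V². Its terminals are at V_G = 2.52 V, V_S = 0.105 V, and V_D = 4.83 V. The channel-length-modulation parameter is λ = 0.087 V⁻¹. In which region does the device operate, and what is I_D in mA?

V_GS = V_G − V_S = 2.52 − 0.105 = 2.42 V; V_DS = V_D − V_S = 4.83 − 0.105 = 4.72 V.
V_ov = V_GS − V_TN = 2.42 − 0.63 = 1.79 V.
Since V_DS = 4.72 V ≥ V_ov = 1.79 V, the device is in saturation.
I_D = ½ k_n V_ov² (1 + λ V_DS) = 0.5 × 6.53 × 1.79² × (1 + 0.087 × 4.72) = 14.7 mA.

Saturation; I_D = 14.7 mA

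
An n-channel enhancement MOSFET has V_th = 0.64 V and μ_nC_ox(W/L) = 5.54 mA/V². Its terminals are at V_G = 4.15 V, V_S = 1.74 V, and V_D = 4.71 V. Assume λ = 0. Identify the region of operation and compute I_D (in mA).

V_GS = V_G − V_S = 4.15 − 1.74 = 2.41 V; V_DS = V_D − V_S = 4.71 − 1.74 = 2.97 V.
V_ov = V_GS − V_th = 2.41 − 0.64 = 1.77 V.
Since V_DS = 2.97 V ≥ V_ov = 1.77 V, the device is in saturation.
I_D = ½ k_n V_ov² = 0.5 × 5.54 × 1.77² = 8.68 mA.

Saturation; I_D = 8.68 mA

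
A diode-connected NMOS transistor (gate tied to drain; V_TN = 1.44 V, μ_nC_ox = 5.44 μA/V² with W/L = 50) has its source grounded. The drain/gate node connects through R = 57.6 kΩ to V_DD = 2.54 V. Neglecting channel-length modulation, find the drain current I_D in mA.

With gate tied to drain, V_GS = V_DS ≥ V_GS − V_TN, so the device is in saturation.
k_n = μ_nC_ox · (W/L) = 0.272 mA/V².
KCL at the drain: ½ k_n (V_GS − V_TN)² = (V_DD − V_GS)/R.
Let x = V_GS − 1.44. Then 7.83 x² + x − 1.1 = 0, giving x = 0.316 V (positive root), so V_GS = 1.76 V.
I_D = (V_DD − V_GS)/R = (2.54 − 1.76) / 57.6 = 0.0136 mA.

I_D = 0.0136 mA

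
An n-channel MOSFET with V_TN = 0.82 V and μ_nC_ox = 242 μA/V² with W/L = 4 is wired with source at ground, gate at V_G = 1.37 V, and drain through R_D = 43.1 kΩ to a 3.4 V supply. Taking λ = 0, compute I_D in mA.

V_GS = V_G = 1.37 V, so V_ov = 1.37 − 0.82 = 0.55 V.
k_n = μ_nC_ox · (W/L) = 0.968 mA/V².
Assume saturation: I_D = ½ k_n V_ov² = 0.5 × 0.968 × 0.55² = 0.146 mA, giving V_DS = V_DD − I_D R_D = 3.4 − 0.146 × 43.1 = -2.91 V.
But -2.91 V < V_ov = 0.55 V, so the device is actually in triode.
In triode I_D = k_n[V_ov V_DS − ½ V_DS²] and I_D = (V_DD − V_DS)/R_D. Equating: 20.9 V_DS² − 23.95 V_DS + 3.4 = 0, giving V_DS = 0.166 V (the root below V_ov).
I_D = (3.4 − 0.166) / 43.1 = 0.075 mA.

I_D = 0.0750 mA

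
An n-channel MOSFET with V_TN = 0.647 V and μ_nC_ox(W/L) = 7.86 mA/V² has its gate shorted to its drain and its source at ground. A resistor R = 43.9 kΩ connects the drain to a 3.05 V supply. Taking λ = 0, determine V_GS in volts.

V_GS = 0.762 V

With gate tied to drain, V_GS = V_DS ≥ V_GS − V_TN, so the device is in saturation.
KCL at the drain: ½ k_n (V_GS − V_TN)² = (V_DD − V_GS)/R.
Let x = V_GS − 0.647. Then 173 x² + x − 2.403 = 0, giving x = 0.115 V (positive root), so V_GS = 0.762 V.
I_D = (V_DD − V_GS)/R = (3.05 − 0.762) / 43.9 = 0.0521 mA.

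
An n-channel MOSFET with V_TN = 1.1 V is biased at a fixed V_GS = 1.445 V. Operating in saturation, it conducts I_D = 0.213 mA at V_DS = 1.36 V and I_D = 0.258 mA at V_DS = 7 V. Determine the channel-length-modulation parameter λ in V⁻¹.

With V_GS fixed, I_D ∝ (1 + λ V_DS) in saturation, so I_D2/I_D1 = (1 + λ V_DS2)/(1 + λ V_DS1).
0.258/0.213 = 1.211 = (1 + 7 λ)/(1 + 1.36 λ).
Solving: λ (I_D1 V_DS2 − I_D2 V_DS1) = I_D2 − I_D1, so λ = (0.258 − 0.213) / (0.213 × 7 − 0.258 × 1.36) = 0.045 / 1.14 = 0.0395 V⁻¹.

λ = 0.0395 V⁻¹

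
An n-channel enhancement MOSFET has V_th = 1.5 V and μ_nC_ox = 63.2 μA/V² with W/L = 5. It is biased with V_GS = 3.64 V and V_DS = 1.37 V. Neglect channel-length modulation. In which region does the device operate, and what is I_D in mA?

k_n = μ_nC_ox · (W/L) = 0.316 mA/V².
V_ov = V_GS − V_th = 3.64 − 1.5 = 2.14 V.
Since V_DS = 1.37 V < V_ov = 2.14 V, the device is in the triode region.
I_D = k_n [V_ov · V_DS − ½ V_DS²] = 0.316 × [2.14 × 1.37 − 0.5 × 1.37²] = 0.63 mA.

Triode; I_D = 0.630 mA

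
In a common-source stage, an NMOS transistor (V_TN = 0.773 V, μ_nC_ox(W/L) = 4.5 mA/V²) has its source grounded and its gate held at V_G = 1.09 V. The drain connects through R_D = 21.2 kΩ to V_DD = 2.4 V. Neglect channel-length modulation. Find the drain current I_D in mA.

I_D = 0.109 mA

V_GS = V_G = 1.09 V, so V_ov = 1.09 − 0.773 = 0.317 V.
Assume saturation: I_D = ½ k_n V_ov² = 0.5 × 4.5 × 0.317² = 0.226 mA, giving V_DS = V_DD − I_D R_D = 2.4 − 0.226 × 21.2 = -2.39 V.
But -2.39 V < V_ov = 0.317 V, so the device is actually in triode.
In triode I_D = k_n[V_ov V_DS − ½ V_DS²] and I_D = (V_DD − V_DS)/R_D. Equating: 47.7 V_DS² − 31.24 V_DS + 2.4 = 0, giving V_DS = 0.0889 V (the root below V_ov).
I_D = (2.4 − 0.0889) / 21.2 = 0.109 mA.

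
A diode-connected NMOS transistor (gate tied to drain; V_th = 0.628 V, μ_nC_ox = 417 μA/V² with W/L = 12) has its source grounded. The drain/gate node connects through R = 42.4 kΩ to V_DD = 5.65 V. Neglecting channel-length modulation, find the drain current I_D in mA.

I_D = 0.113 mA

With gate tied to drain, V_GS = V_DS ≥ V_GS − V_th, so the device is in saturation.
k_n = μ_nC_ox · (W/L) = 5.004 mA/V².
KCL at the drain: ½ k_n (V_GS − V_th)² = (V_DD − V_GS)/R.
Let x = V_GS − 0.628. Then 106 x² + x − 5.022 = 0, giving x = 0.213 V (positive root), so V_GS = 0.841 V.
I_D = (V_DD − V_GS)/R = (5.65 − 0.841) / 42.4 = 0.113 mA.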